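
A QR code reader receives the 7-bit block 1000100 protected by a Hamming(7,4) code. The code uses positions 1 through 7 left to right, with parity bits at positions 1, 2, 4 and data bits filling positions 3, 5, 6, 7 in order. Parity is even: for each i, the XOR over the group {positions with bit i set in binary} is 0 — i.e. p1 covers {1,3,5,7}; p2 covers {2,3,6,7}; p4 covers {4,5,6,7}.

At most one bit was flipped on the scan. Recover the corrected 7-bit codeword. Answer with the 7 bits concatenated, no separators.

1001100

s1 (pos 1,3,5,7): 1⊕0⊕1⊕0 = 0
s2 (pos 2,3,6,7): 0⊕0⊕0⊕0 = 0
s4 (pos 4,5,6,7): 0⊕1⊕0⊕0 = 1
Syndrome s4…s1 = 100 → error at position 4.
Flip position 4: 1000100 → 1001100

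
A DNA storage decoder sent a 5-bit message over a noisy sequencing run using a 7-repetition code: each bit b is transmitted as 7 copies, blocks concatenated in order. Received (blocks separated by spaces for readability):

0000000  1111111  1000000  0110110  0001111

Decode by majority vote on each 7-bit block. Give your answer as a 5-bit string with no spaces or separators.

Block 1 (0000000): 0 ones → 0
Block 2 (1111111): 7 ones → 1
Block 3 (1000000): 1 one → 0
Block 4 (0110110): 4 ones → 1
Block 5 (0001111): 4 ones → 1

01011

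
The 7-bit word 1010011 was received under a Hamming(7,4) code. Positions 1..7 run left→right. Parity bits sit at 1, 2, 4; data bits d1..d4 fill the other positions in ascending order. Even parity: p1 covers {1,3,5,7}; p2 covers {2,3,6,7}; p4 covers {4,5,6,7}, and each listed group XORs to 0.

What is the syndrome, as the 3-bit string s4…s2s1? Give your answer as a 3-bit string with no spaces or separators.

s1 (pos 1,3,5,7): 1⊕1⊕0⊕1 = 1
s2 (pos 2,3,6,7): 0⊕1⊕1⊕1 = 1
s4 (pos 4,5,6,7): 0⊕0⊕1⊕1 = 0
Syndrome s4…s1 = 011 → error at position 3.

011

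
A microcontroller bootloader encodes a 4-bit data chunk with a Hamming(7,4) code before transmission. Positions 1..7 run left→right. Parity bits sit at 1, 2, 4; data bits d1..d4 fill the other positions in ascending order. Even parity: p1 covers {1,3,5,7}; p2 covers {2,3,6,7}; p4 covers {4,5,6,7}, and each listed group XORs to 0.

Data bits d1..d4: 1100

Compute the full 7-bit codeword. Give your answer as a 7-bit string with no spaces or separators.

Place data at non-parity positions: p1 p2 1 p4 1 0 0
p1 (pos 1,3,5,7): XOR of data positions = 1⊕1⊕0 = 0
p2 (pos 2,3,6,7): XOR of data positions = 1⊕0⊕0 = 1
p4 (pos 4,5,6,7): XOR of data positions = 1⊕0⊕0 = 1
Codeword: 0111100

0111100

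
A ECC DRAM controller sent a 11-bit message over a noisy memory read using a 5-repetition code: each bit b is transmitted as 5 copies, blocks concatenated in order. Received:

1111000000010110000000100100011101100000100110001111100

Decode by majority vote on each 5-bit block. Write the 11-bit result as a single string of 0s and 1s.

10100010101

Block 1 (11110): 4 ones → 1
Block 2 (00000): 0 ones → 0
Block 3 (01011): 3 ones → 1
Block 4 (00000): 0 ones → 0
Block 5 (00100): 1 one → 0
Block 6 (10001): 2 ones → 0
Block 7 (11011): 4 ones → 1
Block 8 (00000): 0 ones → 0
Block 9 (10011): 3 ones → 1
Block 10 (00011): 2 ones → 0
Block 11 (11100): 3 ones → 1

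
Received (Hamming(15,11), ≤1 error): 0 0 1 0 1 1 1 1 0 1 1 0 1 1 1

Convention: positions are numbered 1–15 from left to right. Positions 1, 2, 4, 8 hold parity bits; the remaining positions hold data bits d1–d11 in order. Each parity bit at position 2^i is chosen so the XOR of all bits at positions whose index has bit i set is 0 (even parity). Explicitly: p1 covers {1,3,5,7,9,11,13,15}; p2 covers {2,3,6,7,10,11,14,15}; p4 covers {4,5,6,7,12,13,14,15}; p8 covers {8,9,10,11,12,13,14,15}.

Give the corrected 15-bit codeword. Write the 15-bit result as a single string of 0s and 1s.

011011110110111

s1 (pos 1,3,5,7,9,11,13,15): 0⊕1⊕1⊕1⊕0⊕1⊕1⊕1 = 0
s2 (pos 2,3,6,7,10,11,14,15): 0⊕1⊕1⊕1⊕1⊕1⊕1⊕1 = 1
s4 (pos 4,5,6,7,12,13,14,15): 0⊕1⊕1⊕1⊕0⊕1⊕1⊕1 = 0
s8 (pos 8,9,10,11,12,13,14,15): 1⊕0⊕1⊕1⊕0⊕1⊕1⊕1 = 0
Syndrome s8…s1 = 0010 → error at position 2.
Flip position 2: 001011110110111 → 011011110110111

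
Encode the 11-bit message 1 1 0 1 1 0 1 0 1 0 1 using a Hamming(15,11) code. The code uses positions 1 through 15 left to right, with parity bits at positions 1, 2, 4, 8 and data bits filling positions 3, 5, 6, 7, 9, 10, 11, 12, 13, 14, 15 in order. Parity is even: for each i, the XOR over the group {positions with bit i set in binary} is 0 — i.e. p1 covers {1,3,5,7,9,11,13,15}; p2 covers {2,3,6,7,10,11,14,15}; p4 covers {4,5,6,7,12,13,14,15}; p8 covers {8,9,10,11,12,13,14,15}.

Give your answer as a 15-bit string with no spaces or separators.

101010101010101

Place data at non-parity positions: p1 p2 1 p4 1 0 1 p8 1 0 1 0 1 0 1
p1 (pos 1,3,5,7,9,11,13,15): XOR of data positions = 1⊕1⊕1⊕1⊕1⊕1⊕1 = 1
p2 (pos 2,3,6,7,10,11,14,15): XOR of data positions = 1⊕0⊕1⊕0⊕1⊕0⊕1 = 0
p4 (pos 4,5,6,7,12,13,14,15): XOR of data positions = 1⊕0⊕1⊕0⊕1⊕0⊕1 = 0
p8 (pos 8,9,10,11,12,13,14,15): XOR of data positions = 1⊕0⊕1⊕0⊕1⊕0⊕1 = 0
Codeword: 101010101010101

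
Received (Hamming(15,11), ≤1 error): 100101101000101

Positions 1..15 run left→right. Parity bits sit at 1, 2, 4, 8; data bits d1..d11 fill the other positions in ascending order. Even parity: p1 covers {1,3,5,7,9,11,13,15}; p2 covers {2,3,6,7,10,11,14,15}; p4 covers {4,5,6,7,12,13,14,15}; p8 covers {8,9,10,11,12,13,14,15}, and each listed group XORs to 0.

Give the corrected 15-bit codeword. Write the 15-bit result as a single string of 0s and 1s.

s1 (pos 1,3,5,7,9,11,13,15): 1⊕0⊕0⊕1⊕1⊕0⊕1⊕1 = 1
s2 (pos 2,3,6,7,10,11,14,15): 0⊕0⊕1⊕1⊕0⊕0⊕0⊕1 = 1
s4 (pos 4,5,6,7,12,13,14,15): 1⊕0⊕1⊕1⊕0⊕1⊕0⊕1 = 1
s8 (pos 8,9,10,11,12,13,14,15): 0⊕1⊕0⊕0⊕0⊕1⊕0⊕1 = 1
Syndrome s8…s1 = 1111 → error at position 15.
Flip position 15: 100101101000101 → 100101101000100

100101101000100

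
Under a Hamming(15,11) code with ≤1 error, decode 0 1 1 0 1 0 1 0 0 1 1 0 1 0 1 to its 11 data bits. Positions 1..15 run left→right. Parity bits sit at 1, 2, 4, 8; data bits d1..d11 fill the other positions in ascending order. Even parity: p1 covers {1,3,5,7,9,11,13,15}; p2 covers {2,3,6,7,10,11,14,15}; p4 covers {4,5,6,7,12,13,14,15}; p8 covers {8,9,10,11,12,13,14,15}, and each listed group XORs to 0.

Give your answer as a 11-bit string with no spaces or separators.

s1 (pos 1,3,5,7,9,11,13,15): 0⊕1⊕1⊕1⊕0⊕1⊕1⊕1 = 0
s2 (pos 2,3,6,7,10,11,14,15): 1⊕1⊕0⊕1⊕1⊕1⊕0⊕1 = 0
s4 (pos 4,5,6,7,12,13,14,15): 0⊕1⊕0⊕1⊕0⊕1⊕0⊕1 = 0
s8 (pos 8,9,10,11,12,13,14,15): 0⊕0⊕1⊕1⊕0⊕1⊕0⊕1 = 0
Syndrome s8…s1 = 0000 → no error.
Read data bits from positions 3,5,6,7,9,10,11,12,13,14,15: 11010110101

11010110101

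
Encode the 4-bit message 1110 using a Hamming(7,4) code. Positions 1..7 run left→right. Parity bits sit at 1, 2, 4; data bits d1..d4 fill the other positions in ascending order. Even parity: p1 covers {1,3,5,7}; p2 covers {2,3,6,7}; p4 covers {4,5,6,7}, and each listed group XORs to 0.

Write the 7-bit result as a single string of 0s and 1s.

Place data at non-parity positions: p1 p2 1 p4 1 1 0
p1 (pos 1,3,5,7): XOR of data positions = 1⊕1⊕0 = 0
p2 (pos 2,3,6,7): XOR of data positions = 1⊕1⊕0 = 0
p4 (pos 4,5,6,7): XOR of data positions = 1⊕1⊕0 = 0
Codeword: 0010110

0010110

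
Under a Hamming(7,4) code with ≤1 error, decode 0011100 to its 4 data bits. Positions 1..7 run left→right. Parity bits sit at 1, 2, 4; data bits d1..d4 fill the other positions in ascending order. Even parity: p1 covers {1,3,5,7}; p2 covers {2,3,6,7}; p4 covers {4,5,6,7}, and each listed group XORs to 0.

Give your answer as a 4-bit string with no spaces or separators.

1100

s1 (pos 1,3,5,7): 0⊕1⊕1⊕0 = 0
s2 (pos 2,3,6,7): 0⊕1⊕0⊕0 = 1
s4 (pos 4,5,6,7): 1⊕1⊕0⊕0 = 0
Syndrome s4…s1 = 010 → error at position 2.
Flip position 2: 0011100 → 0111100
Read data bits from positions 3,5,6,7: 1100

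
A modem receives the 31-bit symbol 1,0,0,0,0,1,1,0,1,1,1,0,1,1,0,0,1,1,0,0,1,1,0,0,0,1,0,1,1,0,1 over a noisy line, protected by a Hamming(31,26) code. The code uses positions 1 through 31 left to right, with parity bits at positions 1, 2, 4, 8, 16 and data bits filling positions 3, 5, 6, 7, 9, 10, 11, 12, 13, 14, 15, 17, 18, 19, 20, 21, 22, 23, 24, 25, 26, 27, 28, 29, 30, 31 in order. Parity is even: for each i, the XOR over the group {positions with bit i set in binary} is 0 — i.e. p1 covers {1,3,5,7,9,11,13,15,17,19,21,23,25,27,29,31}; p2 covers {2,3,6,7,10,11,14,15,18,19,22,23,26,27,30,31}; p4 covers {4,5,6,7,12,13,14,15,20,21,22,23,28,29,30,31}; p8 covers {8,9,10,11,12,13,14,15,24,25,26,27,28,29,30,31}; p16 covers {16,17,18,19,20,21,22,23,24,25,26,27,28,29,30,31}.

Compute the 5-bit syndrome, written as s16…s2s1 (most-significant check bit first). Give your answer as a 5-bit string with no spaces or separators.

01111

s1 (pos 1,3,5,7,9,11,13,15,17,19,21,23,25,27,29,31): 1⊕0⊕0⊕1⊕1⊕1⊕1⊕0⊕1⊕0⊕1⊕0⊕0⊕0⊕1⊕1 = 1
s2 (pos 2,3,6,7,10,11,14,15,18,19,22,23,26,27,30,31): 0⊕0⊕1⊕1⊕1⊕1⊕1⊕0⊕1⊕0⊕1⊕0⊕1⊕0⊕0⊕1 = 1
s4 (pos 4,5,6,7,12,13,14,15,20,21,22,23,28,29,30,31): 0⊕0⊕1⊕1⊕0⊕1⊕1⊕0⊕0⊕1⊕1⊕0⊕1⊕1⊕0⊕1 = 1
s8 (pos 8,9,10,11,12,13,14,15,24,25,26,27,28,29,30,31): 0⊕1⊕1⊕1⊕0⊕1⊕1⊕0⊕0⊕0⊕1⊕0⊕1⊕1⊕0⊕1 = 1
s16 (pos 16,17,18,19,20,21,22,23,24,25,26,27,28,29,30,31): 0⊕1⊕1⊕0⊕0⊕1⊕1⊕0⊕0⊕0⊕1⊕0⊕1⊕1⊕0⊕1 = 0
Syndrome s16…s1 = 01111 → error at position 15.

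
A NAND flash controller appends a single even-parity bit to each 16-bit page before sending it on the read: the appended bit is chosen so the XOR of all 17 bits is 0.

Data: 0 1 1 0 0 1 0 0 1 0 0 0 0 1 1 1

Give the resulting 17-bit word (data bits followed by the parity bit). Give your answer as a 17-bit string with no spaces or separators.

XOR of the 16 data bits: 0⊕1⊕1⊕0⊕0⊕1⊕0⊕0⊕1⊕0⊕0⊕0⊕0⊕1⊕1⊕1 = 1
Parity bit = 1 (so all 17 bits XOR to 0).

01100100100001111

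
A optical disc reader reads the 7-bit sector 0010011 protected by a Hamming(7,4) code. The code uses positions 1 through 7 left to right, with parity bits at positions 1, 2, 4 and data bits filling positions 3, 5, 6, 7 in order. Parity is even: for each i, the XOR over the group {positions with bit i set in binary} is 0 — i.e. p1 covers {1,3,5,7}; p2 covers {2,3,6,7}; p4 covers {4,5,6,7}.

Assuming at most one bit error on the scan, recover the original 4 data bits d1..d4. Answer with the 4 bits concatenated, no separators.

1011

s1 (pos 1,3,5,7): 0⊕1⊕0⊕1 = 0
s2 (pos 2,3,6,7): 0⊕1⊕1⊕1 = 1
s4 (pos 4,5,6,7): 0⊕0⊕1⊕1 = 0
Syndrome s4…s1 = 010 → error at position 2.
Flip position 2: 0010011 → 0110011
Read data bits from positions 3,5,6,7: 1011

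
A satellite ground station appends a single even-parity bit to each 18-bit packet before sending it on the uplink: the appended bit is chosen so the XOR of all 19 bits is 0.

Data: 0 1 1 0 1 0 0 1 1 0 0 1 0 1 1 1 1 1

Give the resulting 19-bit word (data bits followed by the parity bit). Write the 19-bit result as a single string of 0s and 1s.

XOR of the 18 data bits: 0⊕1⊕1⊕0⊕1⊕0⊕0⊕1⊕1⊕0⊕0⊕1⊕0⊕1⊕1⊕1⊕1⊕1 = 1
Parity bit = 1 (so all 19 bits XOR to 0).

0110100110010111111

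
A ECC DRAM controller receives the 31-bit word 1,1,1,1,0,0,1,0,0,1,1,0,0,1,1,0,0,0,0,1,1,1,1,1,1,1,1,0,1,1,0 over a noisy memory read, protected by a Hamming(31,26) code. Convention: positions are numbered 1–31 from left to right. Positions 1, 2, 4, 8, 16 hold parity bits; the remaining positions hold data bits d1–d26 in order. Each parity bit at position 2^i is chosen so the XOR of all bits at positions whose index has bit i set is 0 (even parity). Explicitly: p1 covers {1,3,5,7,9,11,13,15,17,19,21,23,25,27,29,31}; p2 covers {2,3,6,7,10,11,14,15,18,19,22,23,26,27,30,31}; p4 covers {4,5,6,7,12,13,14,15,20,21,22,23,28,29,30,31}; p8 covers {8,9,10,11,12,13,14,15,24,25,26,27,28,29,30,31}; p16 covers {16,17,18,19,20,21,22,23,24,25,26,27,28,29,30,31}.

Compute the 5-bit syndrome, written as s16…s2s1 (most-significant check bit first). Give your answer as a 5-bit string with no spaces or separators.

s1 (pos 1,3,5,7,9,11,13,15,17,19,21,23,25,27,29,31): 1⊕1⊕0⊕1⊕0⊕1⊕0⊕1⊕0⊕0⊕1⊕1⊕1⊕1⊕1⊕0 = 0
s2 (pos 2,3,6,7,10,11,14,15,18,19,22,23,26,27,30,31): 1⊕1⊕0⊕1⊕1⊕1⊕1⊕1⊕0⊕0⊕1⊕1⊕1⊕1⊕1⊕0 = 0
s4 (pos 4,5,6,7,12,13,14,15,20,21,22,23,28,29,30,31): 1⊕0⊕0⊕1⊕0⊕0⊕1⊕1⊕1⊕1⊕1⊕1⊕0⊕1⊕1⊕0 = 0
s8 (pos 8,9,10,11,12,13,14,15,24,25,26,27,28,29,30,31): 0⊕0⊕1⊕1⊕0⊕0⊕1⊕1⊕1⊕1⊕1⊕1⊕0⊕1⊕1⊕0 = 0
s16 (pos 16,17,18,19,20,21,22,23,24,25,26,27,28,29,30,31): 0⊕0⊕0⊕0⊕1⊕1⊕1⊕1⊕1⊕1⊕1⊕1⊕0⊕1⊕1⊕0 = 0
Syndrome s16…s1 = 00000 → no error.

00000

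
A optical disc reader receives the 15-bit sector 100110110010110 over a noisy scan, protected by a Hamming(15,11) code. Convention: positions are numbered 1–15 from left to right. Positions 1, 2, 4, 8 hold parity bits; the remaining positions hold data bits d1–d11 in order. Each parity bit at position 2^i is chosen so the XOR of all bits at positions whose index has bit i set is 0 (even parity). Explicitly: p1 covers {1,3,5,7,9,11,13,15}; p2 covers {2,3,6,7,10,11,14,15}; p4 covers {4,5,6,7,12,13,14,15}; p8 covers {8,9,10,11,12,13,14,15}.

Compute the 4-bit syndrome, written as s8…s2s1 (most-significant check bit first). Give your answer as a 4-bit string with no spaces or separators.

0111

s1 (pos 1,3,5,7,9,11,13,15): 1⊕0⊕1⊕1⊕0⊕1⊕1⊕0 = 1
s2 (pos 2,3,6,7,10,11,14,15): 0⊕0⊕0⊕1⊕0⊕1⊕1⊕0 = 1
s4 (pos 4,5,6,7,12,13,14,15): 1⊕1⊕0⊕1⊕0⊕1⊕1⊕0 = 1
s8 (pos 8,9,10,11,12,13,14,15): 1⊕0⊕0⊕1⊕0⊕1⊕1⊕0 = 0
Syndrome s8…s1 = 0111 → error at position 7.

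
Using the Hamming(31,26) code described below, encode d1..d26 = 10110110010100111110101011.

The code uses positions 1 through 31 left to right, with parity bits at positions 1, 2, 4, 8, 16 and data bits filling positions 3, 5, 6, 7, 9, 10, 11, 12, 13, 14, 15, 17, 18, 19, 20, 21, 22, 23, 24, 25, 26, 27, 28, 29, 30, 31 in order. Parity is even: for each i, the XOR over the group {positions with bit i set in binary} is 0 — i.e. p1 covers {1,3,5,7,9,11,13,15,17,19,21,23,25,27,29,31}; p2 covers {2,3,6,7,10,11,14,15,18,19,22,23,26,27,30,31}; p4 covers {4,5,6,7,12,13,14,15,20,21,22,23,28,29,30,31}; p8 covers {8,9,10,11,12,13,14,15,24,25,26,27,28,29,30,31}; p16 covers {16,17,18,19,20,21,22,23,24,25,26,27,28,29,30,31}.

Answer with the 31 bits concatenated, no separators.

1110011001100100100111110101011

Place data at non-parity positions: p1 p2 1 p4 0 1 1 p8 0 1 1 0 0 1 0 p16 1 0 0 1 1 1 1 1 0 1 0 1 0 1 1
p1 (pos 1,3,5,7,9,11,13,15,17,19,21,23,25,27,29,31): XOR of data positions = 1⊕0⊕1⊕0⊕1⊕0⊕0⊕1⊕0⊕1⊕1⊕0⊕0⊕0⊕1 = 1
p2 (pos 2,3,6,7,10,11,14,15,18,19,22,23,26,27,30,31): XOR of data positions = 1⊕1⊕1⊕1⊕1⊕1⊕0⊕0⊕0⊕1⊕1⊕1⊕0⊕1⊕1 = 1
p4 (pos 4,5,6,7,12,13,14,15,20,21,22,23,28,29,30,31): XOR of data positions = 0⊕1⊕1⊕0⊕0⊕1⊕0⊕1⊕1⊕1⊕1⊕1⊕0⊕1⊕1 = 0
p8 (pos 8,9,10,11,12,13,14,15,24,25,26,27,28,29,30,31): XOR of data positions = 0⊕1⊕1⊕0⊕0⊕1⊕0⊕1⊕0⊕1⊕0⊕1⊕0⊕1⊕1 = 0
p16 (pos 16,17,18,19,20,21,22,23,24,25,26,27,28,29,30,31): XOR of data positions = 1⊕0⊕0⊕1⊕1⊕1⊕1⊕1⊕0⊕1⊕0⊕1⊕0⊕1⊕1 = 0
Codeword: 1110011001100100100111110101011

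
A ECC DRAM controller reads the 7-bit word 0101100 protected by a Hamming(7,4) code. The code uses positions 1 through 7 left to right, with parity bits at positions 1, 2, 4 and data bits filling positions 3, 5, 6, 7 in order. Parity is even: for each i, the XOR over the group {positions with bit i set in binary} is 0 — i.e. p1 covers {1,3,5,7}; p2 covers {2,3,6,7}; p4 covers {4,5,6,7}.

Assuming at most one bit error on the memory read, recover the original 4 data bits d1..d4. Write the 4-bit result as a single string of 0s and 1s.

s1 (pos 1,3,5,7): 0⊕0⊕1⊕0 = 1
s2 (pos 2,3,6,7): 1⊕0⊕0⊕0 = 1
s4 (pos 4,5,6,7): 1⊕1⊕0⊕0 = 0
Syndrome s4…s1 = 011 → error at position 3.
Flip position 3: 0101100 → 0111100
Read data bits from positions 3,5,6,7: 1100

1100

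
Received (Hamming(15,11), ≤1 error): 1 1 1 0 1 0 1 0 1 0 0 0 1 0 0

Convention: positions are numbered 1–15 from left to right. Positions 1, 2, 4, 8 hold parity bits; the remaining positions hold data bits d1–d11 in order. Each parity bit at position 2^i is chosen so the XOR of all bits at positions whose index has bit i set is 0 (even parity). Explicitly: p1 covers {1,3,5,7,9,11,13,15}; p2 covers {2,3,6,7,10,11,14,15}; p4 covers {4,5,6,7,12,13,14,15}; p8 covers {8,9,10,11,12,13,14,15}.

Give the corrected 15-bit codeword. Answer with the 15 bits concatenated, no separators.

s1 (pos 1,3,5,7,9,11,13,15): 1⊕1⊕1⊕1⊕1⊕0⊕1⊕0 = 0
s2 (pos 2,3,6,7,10,11,14,15): 1⊕1⊕0⊕1⊕0⊕0⊕0⊕0 = 1
s4 (pos 4,5,6,7,12,13,14,15): 0⊕1⊕0⊕1⊕0⊕1⊕0⊕0 = 1
s8 (pos 8,9,10,11,12,13,14,15): 0⊕1⊕0⊕0⊕0⊕1⊕0⊕0 = 0
Syndrome s8…s1 = 0110 → error at position 6.
Flip position 6: 111010101000100 → 111011101000100

111011101000100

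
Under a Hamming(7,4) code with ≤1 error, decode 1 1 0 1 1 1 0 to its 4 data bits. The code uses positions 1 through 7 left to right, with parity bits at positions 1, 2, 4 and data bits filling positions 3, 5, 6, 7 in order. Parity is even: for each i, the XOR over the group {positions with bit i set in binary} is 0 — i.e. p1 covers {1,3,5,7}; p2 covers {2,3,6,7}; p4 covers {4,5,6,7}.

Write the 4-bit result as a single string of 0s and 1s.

s1 (pos 1,3,5,7): 1⊕0⊕1⊕0 = 0
s2 (pos 2,3,6,7): 1⊕0⊕1⊕0 = 0
s4 (pos 4,5,6,7): 1⊕1⊕1⊕0 = 1
Syndrome s4…s1 = 100 → error at position 4.
Flip position 4: 1101110 → 1100110
Read data bits from positions 3,5,6,7: 0110

0110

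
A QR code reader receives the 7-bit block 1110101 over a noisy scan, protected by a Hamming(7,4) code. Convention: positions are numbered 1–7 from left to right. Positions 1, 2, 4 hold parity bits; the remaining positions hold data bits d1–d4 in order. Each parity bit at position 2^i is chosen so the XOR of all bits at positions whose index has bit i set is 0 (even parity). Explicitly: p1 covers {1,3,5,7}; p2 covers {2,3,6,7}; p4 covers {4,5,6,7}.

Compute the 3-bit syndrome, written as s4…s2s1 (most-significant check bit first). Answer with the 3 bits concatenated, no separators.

010

s1 (pos 1,3,5,7): 1⊕1⊕1⊕1 = 0
s2 (pos 2,3,6,7): 1⊕1⊕0⊕1 = 1
s4 (pos 4,5,6,7): 0⊕1⊕0⊕1 = 0
Syndrome s4…s1 = 010 → error at position 2.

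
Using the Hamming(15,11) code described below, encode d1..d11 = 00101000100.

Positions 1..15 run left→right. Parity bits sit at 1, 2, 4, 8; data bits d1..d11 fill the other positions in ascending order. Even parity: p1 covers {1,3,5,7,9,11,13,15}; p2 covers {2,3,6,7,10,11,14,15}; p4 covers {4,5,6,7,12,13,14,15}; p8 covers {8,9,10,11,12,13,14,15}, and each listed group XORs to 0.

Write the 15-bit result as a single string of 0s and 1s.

Place data at non-parity positions: p1 p2 0 p4 0 1 0 p8 1 0 0 0 1 0 0
p1 (pos 1,3,5,7,9,11,13,15): XOR of data positions = 0⊕0⊕0⊕1⊕0⊕1⊕0 = 0
p2 (pos 2,3,6,7,10,11,14,15): XOR of data positions = 0⊕1⊕0⊕0⊕0⊕0⊕0 = 1
p4 (pos 4,5,6,7,12,13,14,15): XOR of data positions = 0⊕1⊕0⊕0⊕1⊕0⊕0 = 0
p8 (pos 8,9,10,11,12,13,14,15): XOR of data positions = 1⊕0⊕0⊕0⊕1⊕0⊕0 = 0
Codeword: 010001001000100

010001001000100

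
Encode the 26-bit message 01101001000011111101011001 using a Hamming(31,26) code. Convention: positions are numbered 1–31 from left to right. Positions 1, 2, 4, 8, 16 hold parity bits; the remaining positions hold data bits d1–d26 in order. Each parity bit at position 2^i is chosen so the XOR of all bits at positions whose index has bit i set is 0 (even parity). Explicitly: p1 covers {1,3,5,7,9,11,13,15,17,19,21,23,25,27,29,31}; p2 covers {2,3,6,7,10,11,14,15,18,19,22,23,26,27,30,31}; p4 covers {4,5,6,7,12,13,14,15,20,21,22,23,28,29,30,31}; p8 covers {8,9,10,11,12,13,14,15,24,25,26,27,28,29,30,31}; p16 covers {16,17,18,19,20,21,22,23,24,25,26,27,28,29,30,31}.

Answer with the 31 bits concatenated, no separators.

0101110010010000011111101011001

Place data at non-parity positions: p1 p2 0 p4 1 1 0 p8 1 0 0 1 0 0 0 p16 0 1 1 1 1 1 1 0 1 0 1 1 0 0 1
p1 (pos 1,3,5,7,9,11,13,15,17,19,21,23,25,27,29,31): XOR of data positions = 0⊕1⊕0⊕1⊕0⊕0⊕0⊕0⊕1⊕1⊕1⊕1⊕1⊕0⊕1 = 0
p2 (pos 2,3,6,7,10,11,14,15,18,19,22,23,26,27,30,31): XOR of data positions = 0⊕1⊕0⊕0⊕0⊕0⊕0⊕1⊕1⊕1⊕1⊕0⊕1⊕0⊕1 = 1
p4 (pos 4,5,6,7,12,13,14,15,20,21,22,23,28,29,30,31): XOR of data positions = 1⊕1⊕0⊕1⊕0⊕0⊕0⊕1⊕1⊕1⊕1⊕1⊕0⊕0⊕1 = 1
p8 (pos 8,9,10,11,12,13,14,15,24,25,26,27,28,29,30,31): XOR of data positions = 1⊕0⊕0⊕1⊕0⊕0⊕0⊕0⊕1⊕0⊕1⊕1⊕0⊕0⊕1 = 0
p16 (pos 16,17,18,19,20,21,22,23,24,25,26,27,28,29,30,31): XOR of data positions = 0⊕1⊕1⊕1⊕1⊕1⊕1⊕0⊕1⊕0⊕1⊕1⊕0⊕0⊕1 = 0
Codeword: 0101110010010000011111101011001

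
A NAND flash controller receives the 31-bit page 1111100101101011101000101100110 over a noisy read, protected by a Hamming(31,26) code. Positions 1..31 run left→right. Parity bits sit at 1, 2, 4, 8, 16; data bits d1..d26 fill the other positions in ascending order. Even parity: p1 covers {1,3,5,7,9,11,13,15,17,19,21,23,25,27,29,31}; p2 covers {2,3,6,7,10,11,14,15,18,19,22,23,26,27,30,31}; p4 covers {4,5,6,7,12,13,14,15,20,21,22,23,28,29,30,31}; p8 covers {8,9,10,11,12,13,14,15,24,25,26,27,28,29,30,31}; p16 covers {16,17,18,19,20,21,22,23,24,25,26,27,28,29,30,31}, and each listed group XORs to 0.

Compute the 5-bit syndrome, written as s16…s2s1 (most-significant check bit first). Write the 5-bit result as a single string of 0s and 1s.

01111

s1 (pos 1,3,5,7,9,11,13,15,17,19,21,23,25,27,29,31): 1⊕1⊕1⊕0⊕0⊕1⊕1⊕1⊕1⊕1⊕0⊕1⊕1⊕0⊕1⊕0 = 1
s2 (pos 2,3,6,7,10,11,14,15,18,19,22,23,26,27,30,31): 1⊕1⊕0⊕0⊕1⊕1⊕0⊕1⊕0⊕1⊕0⊕1⊕1⊕0⊕1⊕0 = 1
s4 (pos 4,5,6,7,12,13,14,15,20,21,22,23,28,29,30,31): 1⊕1⊕0⊕0⊕0⊕1⊕0⊕1⊕0⊕0⊕0⊕1⊕0⊕1⊕1⊕0 = 1
s8 (pos 8,9,10,11,12,13,14,15,24,25,26,27,28,29,30,31): 1⊕0⊕1⊕1⊕0⊕1⊕0⊕1⊕0⊕1⊕1⊕0⊕0⊕1⊕1⊕0 = 1
s16 (pos 16,17,18,19,20,21,22,23,24,25,26,27,28,29,30,31): 1⊕1⊕0⊕1⊕0⊕0⊕0⊕1⊕0⊕1⊕1⊕0⊕0⊕1⊕1⊕0 = 0
Syndrome s16…s1 = 01111 → error at position 15.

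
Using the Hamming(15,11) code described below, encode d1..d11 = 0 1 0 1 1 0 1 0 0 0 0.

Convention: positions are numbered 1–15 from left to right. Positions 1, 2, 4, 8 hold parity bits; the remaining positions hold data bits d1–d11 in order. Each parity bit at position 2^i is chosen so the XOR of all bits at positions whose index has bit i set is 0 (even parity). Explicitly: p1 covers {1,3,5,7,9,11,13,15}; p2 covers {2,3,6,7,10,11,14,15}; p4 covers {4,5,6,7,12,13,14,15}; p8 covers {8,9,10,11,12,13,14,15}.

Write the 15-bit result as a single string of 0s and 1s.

000010101010000

Place data at non-parity positions: p1 p2 0 p4 1 0 1 p8 1 0 1 0 0 0 0
p1 (pos 1,3,5,7,9,11,13,15): XOR of data positions = 0⊕1⊕1⊕1⊕1⊕0⊕0 = 0
p2 (pos 2,3,6,7,10,11,14,15): XOR of data positions = 0⊕0⊕1⊕0⊕1⊕0⊕0 = 0
p4 (pos 4,5,6,7,12,13,14,15): XOR of data positions = 1⊕0⊕1⊕0⊕0⊕0⊕0 = 0
p8 (pos 8,9,10,11,12,13,14,15): XOR of data positions = 1⊕0⊕1⊕0⊕0⊕0⊕0 = 0
Codeword: 000010101010000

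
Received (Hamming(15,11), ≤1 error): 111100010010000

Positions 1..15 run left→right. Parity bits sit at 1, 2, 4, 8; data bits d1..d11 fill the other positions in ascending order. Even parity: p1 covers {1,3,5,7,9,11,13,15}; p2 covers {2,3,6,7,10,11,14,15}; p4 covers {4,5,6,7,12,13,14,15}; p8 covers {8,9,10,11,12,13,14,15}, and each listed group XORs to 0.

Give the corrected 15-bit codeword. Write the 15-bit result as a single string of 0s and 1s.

111100110010000

s1 (pos 1,3,5,7,9,11,13,15): 1⊕1⊕0⊕0⊕0⊕1⊕0⊕0 = 1
s2 (pos 2,3,6,7,10,11,14,15): 1⊕1⊕0⊕0⊕0⊕1⊕0⊕0 = 1
s4 (pos 4,5,6,7,12,13,14,15): 1⊕0⊕0⊕0⊕0⊕0⊕0⊕0 = 1
s8 (pos 8,9,10,11,12,13,14,15): 1⊕0⊕0⊕1⊕0⊕0⊕0⊕0 = 0
Syndrome s8…s1 = 0111 → error at position 7.
Flip position 7: 111100010010000 → 111100110010000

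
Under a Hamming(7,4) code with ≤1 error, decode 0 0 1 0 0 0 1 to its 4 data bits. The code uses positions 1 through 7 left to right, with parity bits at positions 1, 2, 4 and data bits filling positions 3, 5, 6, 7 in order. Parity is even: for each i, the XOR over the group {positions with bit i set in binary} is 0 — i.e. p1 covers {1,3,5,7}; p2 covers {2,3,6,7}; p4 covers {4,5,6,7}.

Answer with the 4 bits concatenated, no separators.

s1 (pos 1,3,5,7): 0⊕1⊕0⊕1 = 0
s2 (pos 2,3,6,7): 0⊕1⊕0⊕1 = 0
s4 (pos 4,5,6,7): 0⊕0⊕0⊕1 = 1
Syndrome s4…s1 = 100 → error at position 4.
Flip position 4: 0010001 → 0011001
Read data bits from positions 3,5,6,7: 1001

1001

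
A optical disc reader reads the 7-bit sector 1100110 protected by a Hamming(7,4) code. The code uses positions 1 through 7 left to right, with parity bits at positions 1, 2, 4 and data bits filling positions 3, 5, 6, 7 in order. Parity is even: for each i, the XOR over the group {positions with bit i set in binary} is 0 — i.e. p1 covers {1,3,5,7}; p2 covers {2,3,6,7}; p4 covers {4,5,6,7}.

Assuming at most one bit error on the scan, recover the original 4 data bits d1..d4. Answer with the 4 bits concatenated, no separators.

0110

s1 (pos 1,3,5,7): 1⊕0⊕1⊕0 = 0
s2 (pos 2,3,6,7): 1⊕0⊕1⊕0 = 0
s4 (pos 4,5,6,7): 0⊕1⊕1⊕0 = 0
Syndrome s4…s1 = 000 → no error.
Read data bits from positions 3,5,6,7: 0110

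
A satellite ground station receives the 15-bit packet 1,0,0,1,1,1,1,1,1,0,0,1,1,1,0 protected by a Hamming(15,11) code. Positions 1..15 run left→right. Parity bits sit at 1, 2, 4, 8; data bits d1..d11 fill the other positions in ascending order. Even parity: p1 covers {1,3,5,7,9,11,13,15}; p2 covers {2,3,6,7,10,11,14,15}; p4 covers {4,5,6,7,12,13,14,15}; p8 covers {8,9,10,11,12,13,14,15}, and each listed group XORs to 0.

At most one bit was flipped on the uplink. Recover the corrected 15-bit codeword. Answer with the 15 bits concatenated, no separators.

100111111001111

s1 (pos 1,3,5,7,9,11,13,15): 1⊕0⊕1⊕1⊕1⊕0⊕1⊕0 = 1
s2 (pos 2,3,6,7,10,11,14,15): 0⊕0⊕1⊕1⊕0⊕0⊕1⊕0 = 1
s4 (pos 4,5,6,7,12,13,14,15): 1⊕1⊕1⊕1⊕1⊕1⊕1⊕0 = 1
s8 (pos 8,9,10,11,12,13,14,15): 1⊕1⊕0⊕0⊕1⊕1⊕1⊕0 = 1
Syndrome s8…s1 = 1111 → error at position 15.
Flip position 15: 100111111001110 → 100111111001111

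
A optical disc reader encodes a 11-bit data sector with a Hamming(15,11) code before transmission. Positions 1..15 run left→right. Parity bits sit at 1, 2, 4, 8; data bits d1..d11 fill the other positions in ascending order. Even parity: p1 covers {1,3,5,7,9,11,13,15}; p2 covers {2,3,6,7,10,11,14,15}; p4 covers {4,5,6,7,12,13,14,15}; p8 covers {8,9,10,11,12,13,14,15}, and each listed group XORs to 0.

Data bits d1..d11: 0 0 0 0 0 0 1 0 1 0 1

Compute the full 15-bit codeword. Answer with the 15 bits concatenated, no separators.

100000010010101

Place data at non-parity positions: p1 p2 0 p4 0 0 0 p8 0 0 1 0 1 0 1
p1 (pos 1,3,5,7,9,11,13,15): XOR of data positions = 0⊕0⊕0⊕0⊕1⊕1⊕1 = 1
p2 (pos 2,3,6,7,10,11,14,15): XOR of data positions = 0⊕0⊕0⊕0⊕1⊕0⊕1 = 0
p4 (pos 4,5,6,7,12,13,14,15): XOR of data positions = 0⊕0⊕0⊕0⊕1⊕0⊕1 = 0
p8 (pos 8,9,10,11,12,13,14,15): XOR of data positions = 0⊕0⊕1⊕0⊕1⊕0⊕1 = 1
Codeword: 100000010010101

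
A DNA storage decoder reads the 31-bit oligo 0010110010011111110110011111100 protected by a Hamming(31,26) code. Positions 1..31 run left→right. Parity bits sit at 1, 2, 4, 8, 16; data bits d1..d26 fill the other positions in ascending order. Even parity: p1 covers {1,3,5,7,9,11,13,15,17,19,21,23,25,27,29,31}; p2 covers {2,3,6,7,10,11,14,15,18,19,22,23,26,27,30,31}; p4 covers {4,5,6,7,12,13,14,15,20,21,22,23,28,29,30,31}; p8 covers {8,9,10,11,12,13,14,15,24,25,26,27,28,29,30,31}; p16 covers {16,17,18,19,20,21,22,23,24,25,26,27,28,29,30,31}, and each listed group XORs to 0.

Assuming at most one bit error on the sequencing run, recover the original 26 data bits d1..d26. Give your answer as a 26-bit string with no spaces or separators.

11101001111110110011011100

s1 (pos 1,3,5,7,9,11,13,15,17,19,21,23,25,27,29,31): 0⊕1⊕1⊕0⊕1⊕0⊕1⊕1⊕1⊕0⊕1⊕0⊕1⊕1⊕1⊕0 = 0
s2 (pos 2,3,6,7,10,11,14,15,18,19,22,23,26,27,30,31): 0⊕1⊕1⊕0⊕0⊕0⊕1⊕1⊕1⊕0⊕0⊕0⊕1⊕1⊕0⊕0 = 1
s4 (pos 4,5,6,7,12,13,14,15,20,21,22,23,28,29,30,31): 0⊕1⊕1⊕0⊕1⊕1⊕1⊕1⊕1⊕1⊕0⊕0⊕1⊕1⊕0⊕0 = 0
s8 (pos 8,9,10,11,12,13,14,15,24,25,26,27,28,29,30,31): 0⊕1⊕0⊕0⊕1⊕1⊕1⊕1⊕1⊕1⊕1⊕1⊕1⊕1⊕0⊕0 = 1
s16 (pos 16,17,18,19,20,21,22,23,24,25,26,27,28,29,30,31): 1⊕1⊕1⊕0⊕1⊕1⊕0⊕0⊕1⊕1⊕1⊕1⊕1⊕1⊕0⊕0 = 1
Syndrome s16…s1 = 11010 → error at position 26.
Flip position 26: 0010110010011111110110011111100 → 0010110010011111110110011011100
Read data bits from positions 3,5,6,7,9,10,11,12,13,14,15,17,18,19,20,21,22,23,24,25,26,27,28,29,30,31: 11101001111110110011011100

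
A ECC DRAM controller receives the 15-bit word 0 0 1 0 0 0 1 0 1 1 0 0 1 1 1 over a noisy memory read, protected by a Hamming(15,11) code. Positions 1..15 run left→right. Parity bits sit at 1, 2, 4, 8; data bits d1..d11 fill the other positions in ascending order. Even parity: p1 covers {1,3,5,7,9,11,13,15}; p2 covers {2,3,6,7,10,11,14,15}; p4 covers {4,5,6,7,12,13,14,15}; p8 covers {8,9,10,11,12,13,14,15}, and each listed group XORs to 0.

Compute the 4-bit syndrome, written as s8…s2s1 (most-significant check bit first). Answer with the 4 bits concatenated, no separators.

s1 (pos 1,3,5,7,9,11,13,15): 0⊕1⊕0⊕1⊕1⊕0⊕1⊕1 = 1
s2 (pos 2,3,6,7,10,11,14,15): 0⊕1⊕0⊕1⊕1⊕0⊕1⊕1 = 1
s4 (pos 4,5,6,7,12,13,14,15): 0⊕0⊕0⊕1⊕0⊕1⊕1⊕1 = 0
s8 (pos 8,9,10,11,12,13,14,15): 0⊕1⊕1⊕0⊕0⊕1⊕1⊕1 = 1
Syndrome s8…s1 = 1011 → error at position 11.

1011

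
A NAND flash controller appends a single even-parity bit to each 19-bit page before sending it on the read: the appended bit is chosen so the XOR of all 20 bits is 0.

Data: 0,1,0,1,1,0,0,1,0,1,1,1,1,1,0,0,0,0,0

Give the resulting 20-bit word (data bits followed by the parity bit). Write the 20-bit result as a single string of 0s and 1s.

01011001011111000001

XOR of the 19 data bits: 0⊕1⊕0⊕1⊕1⊕0⊕0⊕1⊕0⊕1⊕1⊕1⊕1⊕1⊕0⊕0⊕0⊕0⊕0 = 1
Parity bit = 1 (so all 20 bits XOR to 0).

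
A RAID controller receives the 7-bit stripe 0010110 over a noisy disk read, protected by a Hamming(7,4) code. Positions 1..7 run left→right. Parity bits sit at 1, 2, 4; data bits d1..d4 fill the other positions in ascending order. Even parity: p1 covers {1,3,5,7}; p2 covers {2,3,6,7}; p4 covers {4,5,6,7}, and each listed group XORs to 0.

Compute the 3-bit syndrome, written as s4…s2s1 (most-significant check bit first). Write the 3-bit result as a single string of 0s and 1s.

s1 (pos 1,3,5,7): 0⊕1⊕1⊕0 = 0
s2 (pos 2,3,6,7): 0⊕1⊕1⊕0 = 0
s4 (pos 4,5,6,7): 0⊕1⊕1⊕0 = 0
Syndrome s4…s1 = 000 → no error.

000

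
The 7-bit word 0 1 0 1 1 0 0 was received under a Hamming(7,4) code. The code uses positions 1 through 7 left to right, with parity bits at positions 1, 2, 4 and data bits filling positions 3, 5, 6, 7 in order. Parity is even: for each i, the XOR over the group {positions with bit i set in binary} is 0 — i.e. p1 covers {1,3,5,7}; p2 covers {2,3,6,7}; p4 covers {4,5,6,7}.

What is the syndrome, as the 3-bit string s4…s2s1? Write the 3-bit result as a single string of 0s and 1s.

s1 (pos 1,3,5,7): 0⊕0⊕1⊕0 = 1
s2 (pos 2,3,6,7): 1⊕0⊕0⊕0 = 1
s4 (pos 4,5,6,7): 1⊕1⊕0⊕0 = 0
Syndrome s4…s1 = 011 → error at position 3.

011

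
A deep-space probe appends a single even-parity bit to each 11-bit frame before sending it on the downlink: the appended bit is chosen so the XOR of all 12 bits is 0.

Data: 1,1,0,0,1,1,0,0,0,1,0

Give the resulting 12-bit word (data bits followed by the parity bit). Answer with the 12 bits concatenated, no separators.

110011000101

XOR of the 11 data bits: 1⊕1⊕0⊕0⊕1⊕1⊕0⊕0⊕0⊕1⊕0 = 1
Parity bit = 1 (so all 12 bits XOR to 0).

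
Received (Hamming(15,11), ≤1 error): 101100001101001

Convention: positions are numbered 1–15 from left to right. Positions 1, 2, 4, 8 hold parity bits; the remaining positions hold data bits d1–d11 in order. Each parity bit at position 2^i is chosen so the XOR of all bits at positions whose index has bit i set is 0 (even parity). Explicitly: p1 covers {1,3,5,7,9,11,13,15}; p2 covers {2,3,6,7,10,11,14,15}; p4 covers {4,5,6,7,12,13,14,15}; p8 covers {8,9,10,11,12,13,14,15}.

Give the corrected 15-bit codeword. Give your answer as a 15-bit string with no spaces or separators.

s1 (pos 1,3,5,7,9,11,13,15): 1⊕1⊕0⊕0⊕1⊕0⊕0⊕1 = 0
s2 (pos 2,3,6,7,10,11,14,15): 0⊕1⊕0⊕0⊕1⊕0⊕0⊕1 = 1
s4 (pos 4,5,6,7,12,13,14,15): 1⊕0⊕0⊕0⊕1⊕0⊕0⊕1 = 1
s8 (pos 8,9,10,11,12,13,14,15): 0⊕1⊕1⊕0⊕1⊕0⊕0⊕1 = 0
Syndrome s8…s1 = 0110 → error at position 6.
Flip position 6: 101100001101001 → 101101001101001

101101001101001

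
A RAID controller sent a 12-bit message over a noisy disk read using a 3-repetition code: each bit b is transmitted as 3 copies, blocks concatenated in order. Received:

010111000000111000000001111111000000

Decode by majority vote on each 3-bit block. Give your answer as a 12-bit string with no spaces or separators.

Block 1 (010): 1 one → 0
Block 2 (111): 3 ones → 1
Block 3 (000): 0 ones → 0
Block 4 (000): 0 ones → 0
Block 5 (111): 3 ones → 1
Block 6 (000): 0 ones → 0
Block 7 (000): 0 ones → 0
Block 8 (001): 1 one → 0
Block 9 (111): 3 ones → 1
Block 10 (111): 3 ones → 1
Block 11 (000): 0 ones → 0
Block 12 (000): 0 ones → 0

010010001100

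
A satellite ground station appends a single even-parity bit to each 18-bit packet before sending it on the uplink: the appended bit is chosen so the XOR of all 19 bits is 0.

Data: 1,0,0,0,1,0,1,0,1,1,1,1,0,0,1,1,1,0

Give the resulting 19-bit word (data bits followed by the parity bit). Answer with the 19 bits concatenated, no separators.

1000101011110011100

XOR of the 18 data bits: 1⊕0⊕0⊕0⊕1⊕0⊕1⊕0⊕1⊕1⊕1⊕1⊕0⊕0⊕1⊕1⊕1⊕0 = 0
Parity bit = 0 (so all 19 bits XOR to 0).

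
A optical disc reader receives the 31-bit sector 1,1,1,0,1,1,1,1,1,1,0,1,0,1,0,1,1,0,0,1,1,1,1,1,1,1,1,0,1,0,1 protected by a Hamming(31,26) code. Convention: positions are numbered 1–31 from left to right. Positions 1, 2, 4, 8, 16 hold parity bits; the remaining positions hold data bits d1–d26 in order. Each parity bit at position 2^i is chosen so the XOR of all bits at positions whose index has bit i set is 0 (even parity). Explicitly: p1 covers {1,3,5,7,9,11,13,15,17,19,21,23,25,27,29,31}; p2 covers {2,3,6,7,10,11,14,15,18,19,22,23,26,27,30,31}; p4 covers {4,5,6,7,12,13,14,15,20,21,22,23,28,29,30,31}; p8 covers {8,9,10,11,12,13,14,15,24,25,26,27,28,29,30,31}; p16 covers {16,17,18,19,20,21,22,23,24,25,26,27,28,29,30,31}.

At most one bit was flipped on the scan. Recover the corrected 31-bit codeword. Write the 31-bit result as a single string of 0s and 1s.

s1 (pos 1,3,5,7,9,11,13,15,17,19,21,23,25,27,29,31): 1⊕1⊕1⊕1⊕1⊕0⊕0⊕0⊕1⊕0⊕1⊕1⊕1⊕1⊕1⊕1 = 0
s2 (pos 2,3,6,7,10,11,14,15,18,19,22,23,26,27,30,31): 1⊕1⊕1⊕1⊕1⊕0⊕1⊕0⊕0⊕0⊕1⊕1⊕1⊕1⊕0⊕1 = 1
s4 (pos 4,5,6,7,12,13,14,15,20,21,22,23,28,29,30,31): 0⊕1⊕1⊕1⊕1⊕0⊕1⊕0⊕1⊕1⊕1⊕1⊕0⊕1⊕0⊕1 = 1
s8 (pos 8,9,10,11,12,13,14,15,24,25,26,27,28,29,30,31): 1⊕1⊕1⊕0⊕1⊕0⊕1⊕0⊕1⊕1⊕1⊕1⊕0⊕1⊕0⊕1 = 1
s16 (pos 16,17,18,19,20,21,22,23,24,25,26,27,28,29,30,31): 1⊕1⊕0⊕0⊕1⊕1⊕1⊕1⊕1⊕1⊕1⊕1⊕0⊕1⊕0⊕1 = 0
Syndrome s16…s1 = 01110 → error at position 14.
Flip position 14: 1110111111010101100111111110101 → 1110111111010001100111111110101

1110111111010001100111111110101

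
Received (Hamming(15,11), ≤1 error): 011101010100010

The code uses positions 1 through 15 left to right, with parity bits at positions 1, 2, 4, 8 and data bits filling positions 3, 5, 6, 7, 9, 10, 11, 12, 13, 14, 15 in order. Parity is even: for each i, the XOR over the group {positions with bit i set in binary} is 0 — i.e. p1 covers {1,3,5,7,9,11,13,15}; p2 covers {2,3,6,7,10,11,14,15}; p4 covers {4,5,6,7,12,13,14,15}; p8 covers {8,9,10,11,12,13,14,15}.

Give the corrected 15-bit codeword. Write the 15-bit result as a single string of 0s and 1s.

s1 (pos 1,3,5,7,9,11,13,15): 0⊕1⊕0⊕0⊕0⊕0⊕0⊕0 = 1
s2 (pos 2,3,6,7,10,11,14,15): 1⊕1⊕1⊕0⊕1⊕0⊕1⊕0 = 1
s4 (pos 4,5,6,7,12,13,14,15): 1⊕0⊕1⊕0⊕0⊕0⊕1⊕0 = 1
s8 (pos 8,9,10,11,12,13,14,15): 1⊕0⊕1⊕0⊕0⊕0⊕1⊕0 = 1
Syndrome s8…s1 = 1111 → error at position 15.
Flip position 15: 011101010100010 → 011101010100011

011101010100011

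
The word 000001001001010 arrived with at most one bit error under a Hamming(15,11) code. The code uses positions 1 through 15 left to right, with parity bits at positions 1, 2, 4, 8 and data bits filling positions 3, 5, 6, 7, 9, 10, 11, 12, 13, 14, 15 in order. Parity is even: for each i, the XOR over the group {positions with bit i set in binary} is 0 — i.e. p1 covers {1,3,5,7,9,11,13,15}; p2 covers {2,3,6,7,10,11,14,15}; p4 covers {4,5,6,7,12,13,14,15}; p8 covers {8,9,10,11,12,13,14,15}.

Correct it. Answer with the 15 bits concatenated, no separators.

000001001001110

s1 (pos 1,3,5,7,9,11,13,15): 0⊕0⊕0⊕0⊕1⊕0⊕0⊕0 = 1
s2 (pos 2,3,6,7,10,11,14,15): 0⊕0⊕1⊕0⊕0⊕0⊕1⊕0 = 0
s4 (pos 4,5,6,7,12,13,14,15): 0⊕0⊕1⊕0⊕1⊕0⊕1⊕0 = 1
s8 (pos 8,9,10,11,12,13,14,15): 0⊕1⊕0⊕0⊕1⊕0⊕1⊕0 = 1
Syndrome s8…s1 = 1101 → error at position 13.
Flip position 13: 000001001001010 → 000001001001110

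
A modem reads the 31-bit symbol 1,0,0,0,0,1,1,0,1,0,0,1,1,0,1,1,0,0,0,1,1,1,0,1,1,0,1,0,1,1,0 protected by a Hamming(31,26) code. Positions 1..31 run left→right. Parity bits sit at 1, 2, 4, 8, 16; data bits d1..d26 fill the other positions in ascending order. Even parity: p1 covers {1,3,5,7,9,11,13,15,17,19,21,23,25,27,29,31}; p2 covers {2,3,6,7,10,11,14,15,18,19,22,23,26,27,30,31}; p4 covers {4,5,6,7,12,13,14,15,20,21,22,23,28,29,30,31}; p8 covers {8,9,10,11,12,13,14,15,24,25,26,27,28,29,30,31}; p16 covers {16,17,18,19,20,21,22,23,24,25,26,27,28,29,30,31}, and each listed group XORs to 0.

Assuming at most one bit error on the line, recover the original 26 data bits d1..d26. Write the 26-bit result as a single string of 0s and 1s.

s1 (pos 1,3,5,7,9,11,13,15,17,19,21,23,25,27,29,31): 1⊕0⊕0⊕1⊕1⊕0⊕1⊕1⊕0⊕0⊕1⊕0⊕1⊕1⊕1⊕0 = 1
s2 (pos 2,3,6,7,10,11,14,15,18,19,22,23,26,27,30,31): 0⊕0⊕1⊕1⊕0⊕0⊕0⊕1⊕0⊕0⊕1⊕0⊕0⊕1⊕1⊕0 = 0
s4 (pos 4,5,6,7,12,13,14,15,20,21,22,23,28,29,30,31): 0⊕0⊕1⊕1⊕1⊕1⊕0⊕1⊕1⊕1⊕1⊕0⊕0⊕1⊕1⊕0 = 0
s8 (pos 8,9,10,11,12,13,14,15,24,25,26,27,28,29,30,31): 0⊕1⊕0⊕0⊕1⊕1⊕0⊕1⊕1⊕1⊕0⊕1⊕0⊕1⊕1⊕0 = 1
s16 (pos 16,17,18,19,20,21,22,23,24,25,26,27,28,29,30,31): 1⊕0⊕0⊕0⊕1⊕1⊕1⊕0⊕1⊕1⊕0⊕1⊕0⊕1⊕1⊕0 = 1
Syndrome s16…s1 = 11001 → error at position 25.
Flip position 25: 1000011010011011000111011010110 → 1000011010011011000111010010110
Read data bits from positions 3,5,6,7,9,10,11,12,13,14,15,17,18,19,20,21,22,23,24,25,26,27,28,29,30,31: 00111001101000111010010110

00111001101000111010010110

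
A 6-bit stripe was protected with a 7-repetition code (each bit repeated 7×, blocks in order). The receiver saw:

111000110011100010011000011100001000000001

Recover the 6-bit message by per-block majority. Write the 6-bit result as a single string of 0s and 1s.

110000

Block 1 (1110001): 4 ones → 1
Block 2 (1001110): 4 ones → 1
Block 3 (0010011): 3 ones → 0
Block 4 (0000111): 3 ones → 0
Block 5 (0000100): 1 one → 0
Block 6 (0000001): 1 one → 0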